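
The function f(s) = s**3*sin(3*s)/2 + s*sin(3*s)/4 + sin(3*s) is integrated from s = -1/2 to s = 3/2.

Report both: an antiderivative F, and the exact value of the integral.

Antiderivative: F(s) = -s**3*cos(3*s)/6 + s**2*sin(3*s)/6 + s*cos(3*s)/36 - sin(3*s)/108 - cos(3*s)/3; value = 79*sin(9/2)/216 + 47*cos(3/2)/144 + 7*sin(3/2)/216 - 41*cos(9/2)/48

Integrate term by term and add the pieces.
F(s) = -s**3*cos(3*s)/6 + s**2*sin(3*s)/6 + s*cos(3*s)/36 - sin(3*s)/108 - cos(3*s)/3 is an antiderivative of f.
Check: d/ds[-s**3*cos(3*s)/6 + s**2*sin(3*s)/6 + s*cos(3*s)/36 - sin(3*s)/108 - cos(3*s)/3] = s**3*sin(3*s)/2 + s*sin(3*s)/4 + sin(3*s) = f(s).
F(3/2) = 79*sin(9/2)/216 - 41*cos(9/2)/48; F(-1/2) = -7*sin(3/2)/216 - 47*cos(3/2)/144.
Integral = F(3/2) - F(-1/2) = 79*sin(9/2)/216 + 47*cos(3/2)/144 + 7*sin(3/2)/216 - 41*cos(9/2)/48.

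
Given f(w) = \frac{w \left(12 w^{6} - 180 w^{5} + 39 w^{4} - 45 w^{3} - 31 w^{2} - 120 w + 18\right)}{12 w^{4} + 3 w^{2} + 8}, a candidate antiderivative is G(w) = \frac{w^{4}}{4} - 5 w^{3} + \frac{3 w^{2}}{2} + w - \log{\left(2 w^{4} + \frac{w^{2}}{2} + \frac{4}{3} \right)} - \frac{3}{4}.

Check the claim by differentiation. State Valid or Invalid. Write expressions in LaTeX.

Invalid: d/dw[G] - f = 1, which is not 0.

d/dw[G] = \frac{12 w^{7} - 180 w^{6} + 39 w^{5} - 33 w^{4} - 31 w^{3} - 117 w^{2} + 18 w + 8}{12 w^{4} + 3 w^{2} + 8}
d/dw[G] - f(w) = 1 != 0.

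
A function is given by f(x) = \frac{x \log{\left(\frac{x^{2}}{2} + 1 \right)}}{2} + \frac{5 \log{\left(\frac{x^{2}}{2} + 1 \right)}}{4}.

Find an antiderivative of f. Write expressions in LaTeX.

An antiderivative is F(x) = \frac{x^{2} \log{\left(\frac{x^{2}}{2} + 1 \right)}}{4} - \frac{x^{2}}{4} + \frac{5 x \log{\left(\frac{x^{2}}{2} + 1 \right)}}{4} - \frac{5 x}{2} + \frac{\log{\left(x^{2} + 2 \right)}}{2} + \frac{5 \sqrt{2} \operatorname{atan}{\left(\frac{\sqrt{2} x}{2} \right)}}{2}.

Integrate term by term and add the pieces.
Check: d/dx[\frac{x^{2} \log{\left(\frac{x^{2}}{2} + 1 \right)}}{4} - \frac{x^{2}}{4} + \frac{5 x \log{\left(\frac{x^{2}}{2} + 1 \right)}}{4} - \frac{5 x}{2} + \frac{\log{\left(x^{2} + 2 \right)}}{2} + \frac{5 \sqrt{2} \operatorname{atan}{\left(\frac{\sqrt{2} x}{2} \right)}}{2}] = \frac{x \log{\left(\frac{x^{2}}{2} + 1 \right)}}{2} + \frac{5 \log{\left(\frac{x^{2}}{2} + 1 \right)}}{4} = f(x).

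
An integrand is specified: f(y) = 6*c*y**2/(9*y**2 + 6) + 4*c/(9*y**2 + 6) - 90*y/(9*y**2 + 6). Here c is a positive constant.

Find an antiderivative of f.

An antiderivative is F(y) = 2*c*y/3 - 5*log(y**2 + 2/3).

The integrand splits into summands that can be handled one at a time.
Check: d/dy[2*c*y/3 - 5*log(y**2 + 2/3)] = (6*c*y**2 + 4*c - 90*y)/(9*y**2 + 6), which equals f(y).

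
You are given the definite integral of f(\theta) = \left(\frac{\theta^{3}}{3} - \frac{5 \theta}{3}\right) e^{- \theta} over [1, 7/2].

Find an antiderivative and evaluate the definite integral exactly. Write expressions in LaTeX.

Antiderivative: F(\theta) = \frac{\left(- \theta^{3} - 3 \theta^{2} - \theta - 1\right) e^{- \theta}}{3}; value = - \frac{673}{24 e^{\frac{7}{2}}} + \frac{2}{e}

f has the shape u'v + uv' for u = - \frac{\theta^{3}}{3} - \theta^{2} - \frac{\theta}{3} - \frac{1}{3} and v = e^{- \theta} — it is the derivative of the product u*v.
F(\theta) = \frac{\left(- \theta^{3} - 3 \theta^{2} - \theta - 1\right) e^{- \theta}}{3} is an antiderivative of f.
Check: d/d\theta[\frac{\left(- \theta^{3} - 3 \theta^{2} - \theta - 1\right) e^{- \theta}}{3}] = \frac{\left(\theta^{3} - 5 \theta\right) e^{- \theta}}{3}, which equals f(\theta).
F(7/2) = - \frac{673}{24 e^{\frac{7}{2}}}; F(1) = - \frac{2}{e}.
Integral = F(7/2) - F(1) = - \frac{673}{24 e^{\frac{7}{2}}} + \frac{2}{e}.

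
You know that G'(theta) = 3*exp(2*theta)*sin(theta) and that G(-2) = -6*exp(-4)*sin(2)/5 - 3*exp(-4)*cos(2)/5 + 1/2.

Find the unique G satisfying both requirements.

A candidate passes only if d/dtheta[G] lands on the given G'(theta) exactly.
A general antiderivative is 6*exp(2*theta)*sin(theta)/5 - 3*exp(2*theta)*cos(theta)/5 + C.
The condition gives C = -6*exp(-4)*sin(2)/5 - 3*exp(-4)*cos(2)/5 + 1/2 - (-6*exp(-4)*sin(2)/5 - 3*exp(-4)*cos(2)/5) = 1/2.
So G(theta) = 6*exp(2*theta)*sin(theta)/5 - 3*exp(2*theta)*cos(theta)/5 + 1/2.
Check: d/dtheta[6*exp(2*theta)*sin(theta)/5 - 3*exp(2*theta)*cos(theta)/5 + 1/2] = 3*exp(2*theta)*sin(theta) = G'(theta).

G(theta) = 6*exp(2*theta)*sin(theta)/5 - 3*exp(2*theta)*cos(theta)/5 + 1/2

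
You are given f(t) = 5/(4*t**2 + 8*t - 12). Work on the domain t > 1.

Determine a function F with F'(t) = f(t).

The denominator factors as 4*(t - 1)*(t + 3); partial fractions split f into directly integrable pieces: -5/(16*(t + 3)) + 5/(16*(t - 1)).
Check: d/dt[5*(log(t - 1) - log(t + 3))/16] = 5/(4*t**2 + 8*t - 12) = f(t).

An antiderivative is F(t) = 5*(log(t - 1) - log(t + 3))/16.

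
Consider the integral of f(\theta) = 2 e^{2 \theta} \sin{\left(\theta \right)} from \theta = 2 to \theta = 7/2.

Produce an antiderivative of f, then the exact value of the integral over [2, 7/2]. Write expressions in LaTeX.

Antiderivative: F(\theta) = - \frac{2 \left(- 2 \sin{\left(\theta \right)} + \cos{\left(\theta \right)}\right) e^{2 \theta}}{5}; value = \frac{4 e^{7} \sin{\left(\frac{7}{2} \right)}}{5} - \frac{4 e^{4} \sin{\left(2 \right)}}{5} + \frac{2 e^{4} \cos{\left(2 \right)}}{5} - \frac{2 e^{7} \cos{\left(\frac{7}{2} \right)}}{5}

Whatever form F(\theta) takes, F'(\theta) = f(\theta) is non-negotiable.
F(\theta) = - \frac{2 \left(- 2 \sin{\left(\theta \right)} + \cos{\left(\theta \right)}\right) e^{2 \theta}}{5} is an antiderivative of f.
Check: d/d\theta[- \frac{2 \left(- 2 \sin{\left(\theta \right)} + \cos{\left(\theta \right)}\right) e^{2 \theta}}{5}] = 2 e^{2 \theta} \sin{\left(\theta \right)} = f(\theta).
F(7/2) = \frac{4 e^{7} \sin{\left(\frac{7}{2} \right)}}{5} - \frac{2 e^{7} \cos{\left(\frac{7}{2} \right)}}{5}; F(2) = - \frac{2 e^{4} \cos{\left(2 \right)}}{5} + \frac{4 e^{4} \sin{\left(2 \right)}}{5}.
Integral = F(7/2) - F(2) = \frac{4 e^{7} \sin{\left(\frac{7}{2} \right)}}{5} - \frac{4 e^{4} \sin{\left(2 \right)}}{5} + \frac{2 e^{4} \cos{\left(2 \right)}}{5} - \frac{2 e^{7} \cos{\left(\frac{7}{2} \right)}}{5}.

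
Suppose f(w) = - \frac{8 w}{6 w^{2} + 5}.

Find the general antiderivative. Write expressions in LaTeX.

f matches the chain-rule pattern g'(h)*h' with inner function h(w) = 3 w^{2} + \frac{5}{2}; substituting u = h(w) collapses the integral.
Check: d/dw[- \frac{2 \log{\left(3 w^{2} + \frac{5}{2} \right)}}{3}] = - \frac{8 w}{6 w^{2} + 5} = f(w).

F(w) = - \frac{2 \log{\left(3 w^{2} + \frac{5}{2} \right)}}{3} + C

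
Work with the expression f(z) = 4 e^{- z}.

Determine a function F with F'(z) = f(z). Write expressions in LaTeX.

An antiderivative is F(z) = - 4 e^{- z}.

Differentiate the proposed F(z) back; it has to land on f(z) exactly.
Check: d/dz[- 4 e^{- z}] = 4 e^{- z} = f(z).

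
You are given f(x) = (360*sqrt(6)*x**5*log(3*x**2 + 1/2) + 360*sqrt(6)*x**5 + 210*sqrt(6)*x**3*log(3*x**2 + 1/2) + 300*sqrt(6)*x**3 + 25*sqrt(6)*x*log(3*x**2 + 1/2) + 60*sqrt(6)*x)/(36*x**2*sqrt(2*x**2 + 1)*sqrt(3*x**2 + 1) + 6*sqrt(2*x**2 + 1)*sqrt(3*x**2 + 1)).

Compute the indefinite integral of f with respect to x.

F(x) = 5*sqrt(2*x**2 + 2/3)*sqrt(2*x**2 + 1)*log(3*x**2 + 1/2)/2 + C

Recover f(x) by differentiating a candidate F(x); any mismatch rules it out.
Check: d/dx[5*sqrt(2*x**2 + 2/3)*sqrt(2*x**2 + 1)*log(3*x**2 + 1/2)/2] = (360*sqrt(6)*x**5*log(3*x**2 + 1/2) + 360*sqrt(6)*x**5 + 210*sqrt(6)*x**3*log(3*x**2 + 1/2) + 300*sqrt(6)*x**3 + 25*sqrt(6)*x*log(3*x**2 + 1/2) + 60*sqrt(6)*x)/(36*x**2*sqrt(2*x**2 + 1)*sqrt(3*x**2 + 1) + 6*sqrt(2*x**2 + 1)*sqrt(3*x**2 + 1)) = f(x).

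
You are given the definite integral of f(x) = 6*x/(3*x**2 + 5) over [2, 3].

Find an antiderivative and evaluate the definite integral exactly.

Antiderivative: F(x) = log(x**2 + 5/3); value = -log(17/3) + log(32/3)

f matches the chain-rule pattern g'(h)*h' with inner function h(x) = x**2 + 5/3; substituting u = h(x) collapses the integral.
F(x) = log(x**2 + 5/3) is an antiderivative of f.
Check: d/dx[log(x**2 + 5/3)] = 6*x/(3*x**2 + 5) = f(x).
F(3) = log(32/3); F(2) = log(17/3).
Integral = F(3) - F(2) = -log(17/3) + log(32/3).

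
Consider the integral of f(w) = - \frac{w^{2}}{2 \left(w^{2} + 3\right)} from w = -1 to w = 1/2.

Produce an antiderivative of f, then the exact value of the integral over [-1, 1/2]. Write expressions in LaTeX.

Differentiate the proposed F(w) back; it has to land on f(w) exactly.
F(w) = - \frac{w - \sqrt{3} \operatorname{atan}{\left(\frac{\sqrt{3} w}{3} \right)}}{2} is an antiderivative of f.
Check: d/dw[- \frac{w - \sqrt{3} \operatorname{atan}{\left(\frac{\sqrt{3} w}{3} \right)}}{2}] = - \frac{w^{2}}{2 w^{2} + 6}, which equals f(w).
F(1/2) = - \frac{1}{4} + \frac{\sqrt{3} \operatorname{atan}{\left(\frac{\sqrt{3}}{6} \right)}}{2}; F(-1) = - \frac{\sqrt{3} \pi}{12} + \frac{1}{2}.
Integral = F(1/2) - F(-1) = - \frac{3}{4} + \frac{\sqrt{3} \operatorname{atan}{\left(\frac{\sqrt{3}}{6} \right)}}{2} + \frac{\sqrt{3} \pi}{12}.

Antiderivative: F(w) = - \frac{w - \sqrt{3} \operatorname{atan}{\left(\frac{\sqrt{3} w}{3} \right)}}{2}; value = - \frac{3}{4} + \frac{\sqrt{3} \operatorname{atan}{\left(\frac{\sqrt{3}}{6} \right)}}{2} + \frac{\sqrt{3} \pi}{12}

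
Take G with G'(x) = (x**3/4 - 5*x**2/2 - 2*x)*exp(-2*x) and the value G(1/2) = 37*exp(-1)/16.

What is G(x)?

G(x) = -(4*x**3 - 34*x**2 - 66*x - 33)*exp(-2*x)/32

G'(x) has the shape u'v + uv' for u = -x**3/8 + 17*x**2/16 + 33*x/16 + 33/32 and v = exp(-2*x) — it is the derivative of the product u*v.
A general antiderivative is (-4*x**3 + 34*x**2 + 66*x + 33)*exp(-2*x)/32 + C.
The condition gives C = 37*exp(-1)/16 - (37*exp(-1)/16) = 0.
So G(x) = -(4*x**3 - 34*x**2 - 66*x - 33)*exp(-2*x)/32.
Check: d/dx[-(4*x**3 - 34*x**2 - 66*x - 33)*exp(-2*x)/32] = (x**3 - 10*x**2 - 8*x)*exp(-2*x)/4, which equals G'(x).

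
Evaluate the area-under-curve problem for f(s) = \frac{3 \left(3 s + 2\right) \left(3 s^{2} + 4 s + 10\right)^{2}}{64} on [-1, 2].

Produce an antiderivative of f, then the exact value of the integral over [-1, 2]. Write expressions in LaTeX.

Antiderivative: F(s) = \frac{\left(3 s^{2} + 4 s + 10\right)^{3}}{128}; value = \frac{26271}{128}

The substitution u = \frac{3 s^{2}}{4} + s + \frac{5}{2} works: f is exactly (dF/du)*(du/ds) for that inner function.
F(s) = \frac{\left(3 s^{2} + 4 s + 10\right)^{3}}{128} is an antiderivative of f.
Check: d/ds[\frac{\left(3 s^{2} + 4 s + 10\right)^{3}}{128}] = \frac{81 s^{5}}{64} + \frac{135 s^{4}}{32} + \frac{207 s^{3}}{16} + \frac{147 s^{2}}{8} + \frac{345 s}{16} + \frac{75}{8}, which equals f(s).
F(2) = \frac{3375}{16}; F(-1) = \frac{729}{128}.
Integral = F(2) - F(-1) = \frac{26271}{128}.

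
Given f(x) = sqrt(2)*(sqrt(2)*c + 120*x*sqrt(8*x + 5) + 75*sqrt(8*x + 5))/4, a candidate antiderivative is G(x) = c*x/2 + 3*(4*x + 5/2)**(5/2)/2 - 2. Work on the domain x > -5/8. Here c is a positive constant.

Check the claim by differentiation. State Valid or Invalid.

Valid. The derivative of G reproduces f.

d/dx[G] = sqrt(2)*(sqrt(2)*c + 120*x*sqrt(8*x + 5) + 75*sqrt(8*x + 5))/4
This equals f(x) exactly, so the claim holds.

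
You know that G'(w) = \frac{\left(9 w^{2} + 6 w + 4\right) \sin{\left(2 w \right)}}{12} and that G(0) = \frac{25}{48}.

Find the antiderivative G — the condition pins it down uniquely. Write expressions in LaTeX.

G(w) = \frac{- 18 w^{2} \cos{\left(2 w \right)} + 18 w \sin{\left(2 w \right)} - 12 w \cos{\left(2 w \right)} + 6 \sin{\left(2 w \right)} + \cos{\left(2 w \right)} + 24}{48}

Recover the given G'(w) by differentiating a candidate G(w); any mismatch rules it out.
A general antiderivative is - \frac{3 w^{2} \cos{\left(2 w \right)}}{8} + \frac{3 w \sin{\left(2 w \right)}}{8} - \frac{w \cos{\left(2 w \right)}}{4} + \frac{\sin{\left(2 w \right)}}{8} + \frac{\cos{\left(2 w \right)}}{48} + C.
The condition gives C = \frac{25}{48} - (\frac{1}{48}) = \frac{1}{2}.
So G(w) = \frac{- 18 w^{2} \cos{\left(2 w \right)} + 18 w \sin{\left(2 w \right)} - 12 w \cos{\left(2 w \right)} + 6 \sin{\left(2 w \right)} + \cos{\left(2 w \right)} + 24}{48}.
Check: d/dw[\frac{- 18 w^{2} \cos{\left(2 w \right)} + 18 w \sin{\left(2 w \right)} - 12 w \cos{\left(2 w \right)} + 6 \sin{\left(2 w \right)} + \cos{\left(2 w \right)} + 24}{48}] = \frac{3 w^{2} \sin{\left(2 w \right)}}{4} + \frac{w \sin{\left(2 w \right)}}{2} + \frac{\sin{\left(2 w \right)}}{3}, which equals G'(w).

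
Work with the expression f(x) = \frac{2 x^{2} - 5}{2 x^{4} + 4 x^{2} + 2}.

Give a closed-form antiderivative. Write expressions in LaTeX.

An antiderivative is F(x) = - \frac{7 x}{4 x^{2} + 4} - \frac{3 \operatorname{atan}{\left(x \right)}}{4}.

A candidate is checked by its d/dx: the result must match f(x).
Check: d/dx[- \frac{7 x}{4 x^{2} + 4} - \frac{3 \operatorname{atan}{\left(x \right)}}{4}] = \frac{2 x^{2} - 5}{2 x^{4} + 4 x^{2} + 2} = f(x).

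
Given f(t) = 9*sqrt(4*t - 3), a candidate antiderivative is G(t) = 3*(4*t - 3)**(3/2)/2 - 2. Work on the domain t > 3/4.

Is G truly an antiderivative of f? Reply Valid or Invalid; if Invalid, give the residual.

d/dt[G] = 9*sqrt(4*t - 3)
This equals f(t) exactly, so the claim holds.

Valid - differentiating G returns exactly f.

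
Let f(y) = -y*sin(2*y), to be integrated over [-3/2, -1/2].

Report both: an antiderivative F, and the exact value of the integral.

An antiderivative F(y) passes only if d/dy[F] lands on f(y) exactly.
F(y) = (2*y*cos(2*y) - sin(2*y))/4 is an antiderivative of f.
Check: d/dy[(2*y*cos(2*y) - sin(2*y))/4] = -y*sin(2*y) = f(y).
F(-1/2) = -cos(1)/4 + sin(1)/4; F(-3/2) = sin(3)/4 - 3*cos(3)/4.
Integral = F(-1/2) - F(-3/2) = 3*cos(3)/4 - cos(1)/4 - sin(3)/4 + sin(1)/4.

Antiderivative: F(y) = (2*y*cos(2*y) - sin(2*y))/4; value = 3*cos(3)/4 - cos(1)/4 - sin(3)/4 + sin(1)/4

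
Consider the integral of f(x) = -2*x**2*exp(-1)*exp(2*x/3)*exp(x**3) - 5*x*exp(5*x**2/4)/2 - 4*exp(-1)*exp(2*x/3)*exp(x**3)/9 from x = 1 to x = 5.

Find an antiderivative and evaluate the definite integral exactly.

The integrand splits into summands that can be handled one at a time.
F(x) = -(2*exp(-1)*exp(2*x/3)*exp(x**3) + 3*exp(5*x**2/4))/3 is an antiderivative of f.
Check: d/dx[-(2*exp(-1)*exp(2*x/3)*exp(x**3) + 3*exp(5*x**2/4))/3] = (-36*x**2*exp(2*x/3)*exp(x**3) - 45*exp(1)*x*exp(5*x**2/4) - 8*exp(2*x/3)*exp(x**3))*exp(-1)/18, which equals f(x).
F(5) = -2*exp(382/3)/3 - exp(125/4); F(1) = -exp(5/4) - 2*exp(2/3)/3.
Integral = F(5) - F(1) = -2*exp(382/3)/3 - exp(125/4) + 2*exp(2/3)/3 + exp(5/4).

Antiderivative: F(x) = -(2*exp(-1)*exp(2*x/3)*exp(x**3) + 3*exp(5*x**2/4))/3; value = -2*exp(382/3)/3 - exp(125/4) + 2*exp(2/3)/3 + exp(5/4)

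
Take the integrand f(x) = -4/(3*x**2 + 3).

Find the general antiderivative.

A candidate is checked by its d/dx: the result must match f(x).
Check: d/dx[-4*atan(x)/3] = -4/(3*x**2 + 3) = f(x).

F(x) = -4*atan(x)/3 + C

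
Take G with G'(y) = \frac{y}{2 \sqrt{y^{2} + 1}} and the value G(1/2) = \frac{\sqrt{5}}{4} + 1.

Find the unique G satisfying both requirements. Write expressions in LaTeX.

G(y) = \frac{\sqrt{y^{2} + 1}}{2} + 1

The substitution u = y^{2} + 1 works: G'(y) is exactly (dG/du)*(du/dy) for that inner function.
A general antiderivative is \frac{\sqrt{y^{2} + 1}}{2} + C.
The condition gives C = \frac{\sqrt{5}}{4} + 1 - (\frac{\sqrt{5}}{4}) = 1.
So G(y) = \frac{\sqrt{y^{2} + 1}}{2} + 1.
Check: d/dy[\frac{\sqrt{y^{2} + 1}}{2} + 1] = \frac{y}{2 \sqrt{y^{2} + 1}} = G'(y).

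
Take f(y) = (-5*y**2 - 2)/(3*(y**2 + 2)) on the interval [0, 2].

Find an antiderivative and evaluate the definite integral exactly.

Antiderivative: F(y) = (-5*y + 4*sqrt(2)*atan(sqrt(2)*y/2))/3; value = -10/3 + 4*sqrt(2)*atan(sqrt(2))/3

Check any antiderivative F(y) by computing F'(y) and comparing it with f(y).
F(y) = (-5*y + 4*sqrt(2)*atan(sqrt(2)*y/2))/3 is an antiderivative of f.
Check: d/dy[(-5*y + 4*sqrt(2)*atan(sqrt(2)*y/2))/3] = (-5*y**2 - 2)/(3*y**2 + 6), which equals f(y).
F(2) = -10/3 + 4*sqrt(2)*atan(sqrt(2))/3; F(0) = 0.
Integral = F(2) - F(0) = -10/3 + 4*sqrt(2)*atan(sqrt(2))/3.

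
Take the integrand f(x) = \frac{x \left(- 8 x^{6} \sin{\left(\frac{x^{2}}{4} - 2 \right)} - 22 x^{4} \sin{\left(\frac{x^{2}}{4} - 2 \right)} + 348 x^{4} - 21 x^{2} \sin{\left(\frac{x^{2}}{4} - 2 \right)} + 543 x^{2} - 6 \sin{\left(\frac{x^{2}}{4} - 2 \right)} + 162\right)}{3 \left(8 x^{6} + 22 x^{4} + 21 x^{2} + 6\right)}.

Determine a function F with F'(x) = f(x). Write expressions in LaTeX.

An antiderivative is F(x) = - \frac{3 \log{\left(x^{2} + \frac{1}{2} \right)}}{4} + 4 \log{\left(\frac{2 x^{4}}{3} + \frac{3 x^{2}}{2} + 1 \right)} + \frac{2 \cos{\left(\frac{x^{2}}{4} - 2 \right)}}{3}.

A first test for any F(x): its x-derivative must equal f(x) identically.
Check: d/dx[- \frac{3 \log{\left(x^{2} + \frac{1}{2} \right)}}{4} + 4 \log{\left(\frac{2 x^{4}}{3} + \frac{3 x^{2}}{2} + 1 \right)} + \frac{2 \cos{\left(\frac{x^{2}}{4} - 2 \right)}}{3}] = \frac{- 8 x^{7} \sin{\left(\frac{x^{2}}{4} - 2 \right)} - 22 x^{5} \sin{\left(\frac{x^{2}}{4} - 2 \right)} + 348 x^{5} - 21 x^{3} \sin{\left(\frac{x^{2}}{4} - 2 \right)} + 543 x^{3} - 6 x \sin{\left(\frac{x^{2}}{4} - 2 \right)} + 162 x}{24 x^{6} + 66 x^{4} + 63 x^{2} + 18}, which equals f(x).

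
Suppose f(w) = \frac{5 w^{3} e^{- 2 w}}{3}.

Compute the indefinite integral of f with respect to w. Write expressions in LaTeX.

F(w) = \frac{\left(- 20 w^{3} - 30 w^{2} - 30 w - 15\right) e^{- 2 w}}{24} + C

f has the shape u'v + uv' for u = - \frac{5 w^{3}}{6} - \frac{5 w^{2}}{4} - \frac{5 w}{4} - \frac{5}{8} and v = e^{- 2 w} — it is the derivative of the product u*v.
Check: d/dw[\frac{\left(- 20 w^{3} - 30 w^{2} - 30 w - 15\right) e^{- 2 w}}{24}] = \frac{5 w^{3} e^{- 2 w}}{3} = f(w).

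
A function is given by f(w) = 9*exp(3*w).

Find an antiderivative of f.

Differentiate the proposed F(w) back; it has to land on f(w) exactly.
Check: d/dw[3*exp(3*w)] = 9*exp(3*w) = f(w).

An antiderivative is F(w) = 3*exp(3*w).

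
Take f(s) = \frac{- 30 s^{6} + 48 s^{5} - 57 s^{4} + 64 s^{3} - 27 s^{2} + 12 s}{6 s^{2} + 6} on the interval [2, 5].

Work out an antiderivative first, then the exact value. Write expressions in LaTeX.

Antiderivative: F(s) = - s^{5} + 2 s^{4} - \frac{3 s^{3}}{2} + \frac{4 s^{2}}{3} - \frac{\log{\left(\frac{s^{2}}{2} + \frac{1}{2} \right)}}{3}; value = - \frac{4045}{2} - \frac{\log{\left(13 \right)}}{3} + \frac{\log{\left(\frac{5}{2} \right)}}{3}

Whatever form F(s) takes, F'(s) = f(s) is non-negotiable.
F(s) = - s^{5} + 2 s^{4} - \frac{3 s^{3}}{2} + \frac{4 s^{2}}{3} - \frac{\log{\left(\frac{s^{2}}{2} + \frac{1}{2} \right)}}{3} is an antiderivative of f.
Check: d/ds[- s^{5} + 2 s^{4} - \frac{3 s^{3}}{2} + \frac{4 s^{2}}{3} - \frac{\log{\left(\frac{s^{2}}{2} + \frac{1}{2} \right)}}{3}] = \frac{- 30 s^{6} + 48 s^{5} - 57 s^{4} + 64 s^{3} - 27 s^{2} + 12 s}{6 s^{2} + 6} = f(s).
F(5) = - \frac{12175}{6} - \frac{\log{\left(13 \right)}}{3}; F(2) = - \frac{20}{3} - \frac{\log{\left(\frac{5}{2} \right)}}{3}.
Integral = F(5) - F(2) = - \frac{4045}{2} - \frac{\log{\left(13 \right)}}{3} + \frac{\log{\left(\frac{5}{2} \right)}}{3}.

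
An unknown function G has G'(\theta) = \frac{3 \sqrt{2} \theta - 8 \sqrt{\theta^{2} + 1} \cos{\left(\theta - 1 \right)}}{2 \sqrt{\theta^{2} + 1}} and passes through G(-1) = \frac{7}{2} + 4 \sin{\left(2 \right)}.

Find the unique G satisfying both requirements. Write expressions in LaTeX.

G(\theta) = \frac{3 \sqrt{2 \theta^{2} + 2}}{2} - 4 \sin{\left(\theta - 1 \right)} + \frac{1}{2}

Recover the given G'(\theta) by differentiating a candidate G(\theta); any mismatch rules it out.
A general antiderivative is \frac{3 \sqrt{2 \theta^{2} + 2}}{2} - 4 \sin{\left(\theta - 1 \right)} + C.
The condition gives C = \frac{7}{2} + 4 \sin{\left(2 \right)} - (3 + 4 \sin{\left(2 \right)}) = \frac{1}{2}.
So G(\theta) = \frac{3 \sqrt{2 \theta^{2} + 2}}{2} - 4 \sin{\left(\theta - 1 \right)} + \frac{1}{2}.
Check: d/d\theta[\frac{3 \sqrt{2 \theta^{2} + 2}}{2} - 4 \sin{\left(\theta - 1 \right)} + \frac{1}{2}] = \frac{3 \sqrt{2} \theta - 8 \sqrt{\theta^{2} + 1} \cos{\left(\theta - 1 \right)}}{2 \sqrt{\theta^{2} + 1}} = G'(\theta).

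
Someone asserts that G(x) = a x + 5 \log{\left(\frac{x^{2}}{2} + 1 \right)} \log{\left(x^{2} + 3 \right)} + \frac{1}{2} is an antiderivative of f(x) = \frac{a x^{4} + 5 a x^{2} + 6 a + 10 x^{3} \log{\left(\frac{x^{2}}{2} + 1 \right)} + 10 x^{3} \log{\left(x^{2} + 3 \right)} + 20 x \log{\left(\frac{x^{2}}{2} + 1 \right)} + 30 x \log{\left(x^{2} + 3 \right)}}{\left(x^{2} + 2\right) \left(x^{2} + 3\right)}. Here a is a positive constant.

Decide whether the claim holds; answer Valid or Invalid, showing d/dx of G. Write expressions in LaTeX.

d/dx[G] = \frac{a x^{4} + 5 a x^{2} + 6 a + 10 x^{3} \log{\left(\frac{x^{2}}{2} + 1 \right)} + 10 x^{3} \log{\left(x^{2} + 3 \right)} + 20 x \log{\left(\frac{x^{2}}{2} + 1 \right)} + 30 x \log{\left(x^{2} + 3 \right)}}{x^{4} + 5 x^{2} + 6}
This equals f(x) exactly, so the claim holds.

Valid: G'(x) = f(x).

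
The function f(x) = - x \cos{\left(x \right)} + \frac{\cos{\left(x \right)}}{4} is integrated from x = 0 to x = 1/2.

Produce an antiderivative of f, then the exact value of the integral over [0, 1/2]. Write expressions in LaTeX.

Antiderivative: F(x) = - x \sin{\left(x \right)} + \frac{\sin{\left(x \right)}}{4} - \cos{\left(x \right)}; value = - \cos{\left(\frac{1}{2} \right)} - \frac{\sin{\left(\frac{1}{2} \right)}}{4} + 1

Integrate term by term and add the pieces.
F(x) = - x \sin{\left(x \right)} + \frac{\sin{\left(x \right)}}{4} - \cos{\left(x \right)} is an antiderivative of f.
Check: d/dx[- x \sin{\left(x \right)} + \frac{\sin{\left(x \right)}}{4} - \cos{\left(x \right)}] = - x \cos{\left(x \right)} + \frac{\cos{\left(x \right)}}{4} = f(x).
F(1/2) = - \cos{\left(\frac{1}{2} \right)} - \frac{\sin{\left(\frac{1}{2} \right)}}{4}; F(0) = -1.
Integral = F(1/2) - F(0) = - \cos{\left(\frac{1}{2} \right)} - \frac{\sin{\left(\frac{1}{2} \right)}}{4} + 1.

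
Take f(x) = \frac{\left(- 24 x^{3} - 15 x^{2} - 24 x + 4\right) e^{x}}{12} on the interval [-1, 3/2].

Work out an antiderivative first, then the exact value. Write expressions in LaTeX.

f has the shape u'v + uv' for u = - 2 x^{3} + \frac{19 x^{2}}{4} - \frac{23 x}{2} + \frac{71}{6} and v = e^{x} — it is the derivative of the product u*v.
F(x) = - 2 x^{3} e^{x} + \frac{19 x^{2} e^{x}}{4} - \frac{23 x e^{x}}{2} + \frac{71 e^{x}}{6} is an antiderivative of f.
Check: d/dx[- 2 x^{3} e^{x} + \frac{19 x^{2} e^{x}}{4} - \frac{23 x e^{x}}{2} + \frac{71 e^{x}}{6}] = - 2 x^{3} e^{x} - \frac{5 x^{2} e^{x}}{4} - 2 x e^{x} + \frac{e^{x}}{3}, which equals f(x).
F(3/2) = - \frac{71 e^{\frac{3}{2}}}{48}; F(-1) = \frac{361}{12 e}.
Integral = F(3/2) - F(-1) = - \frac{361}{12 e} - \frac{71 e^{\frac{3}{2}}}{48}.

Antiderivative: F(x) = - 2 x^{3} e^{x} + \frac{19 x^{2} e^{x}}{4} - \frac{23 x e^{x}}{2} + \frac{71 e^{x}}{6}; value = - \frac{361}{12 e} - \frac{71 e^{\frac{3}{2}}}{48}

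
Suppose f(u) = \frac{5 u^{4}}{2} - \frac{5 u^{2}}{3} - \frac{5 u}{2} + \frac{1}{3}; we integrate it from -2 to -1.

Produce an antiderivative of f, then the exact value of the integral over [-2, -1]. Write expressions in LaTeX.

The integrand splits into summands that can be handled one at a time.
F(u) = \frac{u^{5}}{2} - \frac{5 u^{3}}{9} - \frac{5 u^{2}}{4} + \frac{u}{3} is an antiderivative of f.
Check: d/du[\frac{u^{5}}{2} - \frac{5 u^{3}}{9} - \frac{5 u^{2}}{4} + \frac{u}{3}] = \frac{5 u^{4}}{2} - \frac{5 u^{2}}{3} - \frac{5 u}{2} + \frac{1}{3} = f(u).
F(-1) = - \frac{55}{36}; F(-2) = - \frac{155}{9}.
Integral = F(-1) - F(-2) = \frac{565}{36}.

Antiderivative: F(u) = \frac{u^{5}}{2} - \frac{5 u^{3}}{9} - \frac{5 u^{2}}{4} + \frac{u}{3}; value = \frac{565}{36}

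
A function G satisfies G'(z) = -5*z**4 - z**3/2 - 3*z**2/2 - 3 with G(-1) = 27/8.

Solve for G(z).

G(z) = -z**5 - z**4/8 - z**3/2 - 3*z - 1

Integrate term by term and add the pieces.
A general antiderivative is -z**5 - z**4/8 - z**3/2 - 3*z + C.
The condition gives C = 27/8 - (35/8) = -1.
So G(z) = -z**5 - z**4/8 - z**3/2 - 3*z - 1.
Check: d/dz[-z**5 - z**4/8 - z**3/2 - 3*z - 1] = -5*z**4 - z**3/2 - 3*z**2/2 - 3 = G'(z).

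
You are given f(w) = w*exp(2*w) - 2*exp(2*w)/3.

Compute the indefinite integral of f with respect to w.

Recognize the product-rule pattern: f = u'v + uv' with u = w/2 - 7/12, v = exp(2*w), so integration by parts undoes it.
Check: d/dw[(6*w - 7)*exp(2*w)/12] = w*exp(2*w) - 2*exp(2*w)/3 = f(w).

F(w) = (6*w - 7)*exp(2*w)/12 + C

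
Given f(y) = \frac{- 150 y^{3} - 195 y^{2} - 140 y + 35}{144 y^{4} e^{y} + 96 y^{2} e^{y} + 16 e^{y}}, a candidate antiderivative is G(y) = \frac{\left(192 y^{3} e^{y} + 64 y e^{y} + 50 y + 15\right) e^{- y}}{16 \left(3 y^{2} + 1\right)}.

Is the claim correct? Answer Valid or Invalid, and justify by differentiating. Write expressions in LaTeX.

d/dy[G] = \frac{576 y^{4} e^{y} - 150 y^{3} + 384 y^{2} e^{y} - 195 y^{2} - 140 y + 64 e^{y} + 35}{144 y^{4} e^{y} + 96 y^{2} e^{y} + 16 e^{y}}
d/dy[G] - f(y) = 4 != 0.

Invalid: d/dy[G] - f = 4, which is not 0.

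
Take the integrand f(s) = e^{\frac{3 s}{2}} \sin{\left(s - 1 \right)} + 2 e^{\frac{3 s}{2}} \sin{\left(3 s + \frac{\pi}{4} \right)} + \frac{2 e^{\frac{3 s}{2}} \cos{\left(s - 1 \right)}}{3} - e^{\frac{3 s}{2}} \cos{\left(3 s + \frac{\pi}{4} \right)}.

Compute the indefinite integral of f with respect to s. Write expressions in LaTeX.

F(s) = \frac{2 e^{\frac{3 s}{2}} \sin{\left(s - 1 \right)}}{3} - \frac{2 e^{\frac{3 s}{2}} \cos{\left(3 s + \frac{\pi}{4} \right)}}{3} + C

Recognize the product-rule pattern: f = u'v + uv' with u = \frac{2 \sin{\left(s - 1 \right)}}{3} - \frac{2 \cos{\left(3 s + \frac{\pi}{4} \right)}}{3}, v = e^{\frac{3 s}{2}}, so integration by parts undoes it.
Check: d/ds[\frac{2 e^{\frac{3 s}{2}} \sin{\left(s - 1 \right)}}{3} - \frac{2 e^{\frac{3 s}{2}} \cos{\left(3 s + \frac{\pi}{4} \right)}}{3}] = e^{\frac{3 s}{2}} \sin{\left(s - 1 \right)} + 2 e^{\frac{3 s}{2}} \sin{\left(3 s + \frac{\pi}{4} \right)} + \frac{2 e^{\frac{3 s}{2}} \cos{\left(s - 1 \right)}}{3} - e^{\frac{3 s}{2}} \cos{\left(3 s + \frac{\pi}{4} \right)} = f(s).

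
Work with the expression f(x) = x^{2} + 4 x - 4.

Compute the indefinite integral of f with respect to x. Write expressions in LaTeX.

F(x) = \frac{x^{3}}{3} + 2 x^{2} - 4 x + C

Integrate term by term and add the pieces.
Check: d/dx[\frac{x^{3}}{3} + 2 x^{2} - 4 x] = x^{2} + 4 x - 4 = f(x).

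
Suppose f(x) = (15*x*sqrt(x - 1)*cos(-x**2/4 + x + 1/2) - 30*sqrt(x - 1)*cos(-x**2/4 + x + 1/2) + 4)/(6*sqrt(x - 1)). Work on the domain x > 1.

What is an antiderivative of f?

An antiderivative is F(x) = 4*sqrt(x - 1)/3 - 5*sin(-x**2/4 + x + 1/2).

Whatever form F(x) takes, F'(x) = f(x) is non-negotiable.
Check: d/dx[4*sqrt(x - 1)/3 - 5*sin(-x**2/4 + x + 1/2)] = (15*x*sqrt(x - 1)*cos(-x**2/4 + x + 1/2) - 30*sqrt(x - 1)*cos(-x**2/4 + x + 1/2) + 4)/(6*sqrt(x - 1)) = f(x).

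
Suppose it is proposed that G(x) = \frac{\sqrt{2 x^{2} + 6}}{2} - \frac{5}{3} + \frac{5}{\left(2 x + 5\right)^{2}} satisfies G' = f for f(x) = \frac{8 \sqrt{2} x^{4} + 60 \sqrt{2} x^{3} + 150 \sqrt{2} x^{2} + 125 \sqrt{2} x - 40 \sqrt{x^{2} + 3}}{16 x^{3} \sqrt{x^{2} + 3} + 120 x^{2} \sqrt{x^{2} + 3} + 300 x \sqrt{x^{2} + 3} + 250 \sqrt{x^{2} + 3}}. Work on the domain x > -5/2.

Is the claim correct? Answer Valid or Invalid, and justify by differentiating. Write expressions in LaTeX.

d/dx[G] = \frac{8 \sqrt{2} x^{4} + 60 \sqrt{2} x^{3} + 150 \sqrt{2} x^{2} + 125 \sqrt{2} x - 40 \sqrt{x^{2} + 3}}{16 x^{3} \sqrt{x^{2} + 3} + 120 x^{2} \sqrt{x^{2} + 3} + 300 x \sqrt{x^{2} + 3} + 250 \sqrt{x^{2} + 3}}
This equals f(x) exactly, so the claim holds.

Valid - differentiating G returns exactly f.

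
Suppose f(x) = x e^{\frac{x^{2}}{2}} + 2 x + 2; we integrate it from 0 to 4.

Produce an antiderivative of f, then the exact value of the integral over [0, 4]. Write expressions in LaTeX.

Antiderivative: F(x) = x^{2} + 2 x + e^{\frac{x^{2}}{2}}; value = 23 + e^{8}

Integrate term by term and add the pieces.
F(x) = x^{2} + 2 x + e^{\frac{x^{2}}{2}} is an antiderivative of f.
Check: d/dx[x^{2} + 2 x + e^{\frac{x^{2}}{2}}] = x e^{\frac{x^{2}}{2}} + 2 x + 2 = f(x).
F(4) = 24 + e^{8}; F(0) = 1.
Integral = F(4) - F(0) = 23 + e^{8}.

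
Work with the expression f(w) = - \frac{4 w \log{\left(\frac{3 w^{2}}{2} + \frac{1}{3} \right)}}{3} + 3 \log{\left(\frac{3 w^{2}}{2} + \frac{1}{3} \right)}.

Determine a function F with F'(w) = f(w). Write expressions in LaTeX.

The integrand splits into summands that can be handled one at a time.
Check: d/dw[\frac{2 w^{2}}{3} - 6 w + \left(- \frac{2 w^{2}}{3} + 3 w\right) \log{\left(\frac{3 w^{2}}{2} + \frac{1}{3} \right)} - \frac{4 \log{\left(w^{2} + \frac{2}{9} \right)}}{27} + 2 \sqrt{2} \operatorname{atan}{\left(\frac{3 \sqrt{2} w}{2} \right)}] = - \frac{4 w \log{\left(9 w^{2} + 2 \right)}}{3} + \frac{4 w \log{\left(6 \right)}}{3} + 3 \log{\left(9 w^{2} + 2 \right)} - 3 \log{\left(6 \right)}, which equals f(w).

An antiderivative is F(w) = \frac{2 w^{2}}{3} - 6 w + \left(- \frac{2 w^{2}}{3} + 3 w\right) \log{\left(\frac{3 w^{2}}{2} + \frac{1}{3} \right)} - \frac{4 \log{\left(w^{2} + \frac{2}{9} \right)}}{27} + 2 \sqrt{2} \operatorname{atan}{\left(\frac{3 \sqrt{2} w}{2} \right)}.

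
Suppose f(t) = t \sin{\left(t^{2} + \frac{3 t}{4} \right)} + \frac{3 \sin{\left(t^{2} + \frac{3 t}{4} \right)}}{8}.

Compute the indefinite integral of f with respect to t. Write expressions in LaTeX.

f matches the chain-rule pattern g'(h)*h' with inner function h(t) = t^{2} + \frac{3 t}{4}; substituting u = h(t) collapses the integral.
Check: d/dt[- \frac{\cos{\left(t^{2} + \frac{3 t}{4} \right)}}{2}] = t \sin{\left(t^{2} + \frac{3 t}{4} \right)} + \frac{3 \sin{\left(t^{2} + \frac{3 t}{4} \right)}}{8} = f(t).

F(t) = - \frac{\cos{\left(t^{2} + \frac{3 t}{4} \right)}}{2} + C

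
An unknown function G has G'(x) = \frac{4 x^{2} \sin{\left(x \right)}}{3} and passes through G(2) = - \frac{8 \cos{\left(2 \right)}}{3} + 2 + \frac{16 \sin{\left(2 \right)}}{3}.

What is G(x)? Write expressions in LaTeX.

G(x) = \frac{2 \left(- 2 x^{2} \cos{\left(x \right)} + 4 x \sin{\left(x \right)} + 4 \cos{\left(x \right)} + 3\right)}{3}

For G(x) to be correct, d/dx[G] must agree with the stated G'(x) identically.
A general antiderivative is - \frac{4 x^{2} \cos{\left(x \right)}}{3} + \frac{8 x \sin{\left(x \right)}}{3} + \frac{8 \cos{\left(x \right)}}{3} + C.
The condition gives C = - \frac{8 \cos{\left(2 \right)}}{3} + 2 + \frac{16 \sin{\left(2 \right)}}{3} - (- \frac{8 \cos{\left(2 \right)}}{3} + \frac{16 \sin{\left(2 \right)}}{3}) = 2.
So G(x) = \frac{2 \left(- 2 x^{2} \cos{\left(x \right)} + 4 x \sin{\left(x \right)} + 4 \cos{\left(x \right)} + 3\right)}{3}.
Check: d/dx[\frac{2 \left(- 2 x^{2} \cos{\left(x \right)} + 4 x \sin{\left(x \right)} + 4 \cos{\left(x \right)} + 3\right)}{3}] = \frac{4 x^{2} \sin{\left(x \right)}}{3} = G'(x).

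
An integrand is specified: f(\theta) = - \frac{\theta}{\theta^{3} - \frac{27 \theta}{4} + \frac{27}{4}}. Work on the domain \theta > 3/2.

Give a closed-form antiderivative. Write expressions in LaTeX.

Factor the denominator (\left(\theta + 3\right) \left(2 \theta - 3\right)^{2}) and decompose: f = - \frac{8}{27 \left(2 \theta - 3\right)} - \frac{4}{3 \left(2 \theta - 3\right)^{2}} + \frac{4}{27 \left(\theta + 3\right)}; each piece integrates to a log, atan, or power term.
Check: d/d\theta[\frac{- 8 \theta \log{\left(\theta - \frac{3}{2} \right)} + 8 \theta \log{\left(\theta + 3 \right)} + 12 \log{\left(\theta - \frac{3}{2} \right)} - 12 \log{\left(\theta + 3 \right)} + 18}{54 \theta - 81}] = - \frac{4 \theta}{4 \theta^{3} - 27 \theta + 27}, which equals f(\theta).

An antiderivative is F(\theta) = \frac{- 8 \theta \log{\left(\theta - \frac{3}{2} \right)} + 8 \theta \log{\left(\theta + 3 \right)} + 12 \log{\left(\theta - \frac{3}{2} \right)} - 12 \log{\left(\theta + 3 \right)} + 18}{54 \theta - 81}.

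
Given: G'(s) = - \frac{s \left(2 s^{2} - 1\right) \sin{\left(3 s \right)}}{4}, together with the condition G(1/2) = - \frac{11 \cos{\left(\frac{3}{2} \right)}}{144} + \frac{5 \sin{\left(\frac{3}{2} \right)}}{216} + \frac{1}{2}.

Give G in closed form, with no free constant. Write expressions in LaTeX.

G(s) = \frac{s^{3} \cos{\left(3 s \right)}}{6} - \frac{s^{2} \sin{\left(3 s \right)}}{6} - \frac{7 s \cos{\left(3 s \right)}}{36} + \frac{7 \sin{\left(3 s \right)}}{108} + \frac{1}{2}

Check a candidate G(s) by differentiating: d/ds[G] must match the given G'(s).
A general antiderivative is \frac{s^{3} \cos{\left(3 s \right)}}{6} - \frac{s^{2} \sin{\left(3 s \right)}}{6} - \frac{7 s \cos{\left(3 s \right)}}{36} + \frac{7 \sin{\left(3 s \right)}}{108} + C.
The condition gives C = - \frac{11 \cos{\left(\frac{3}{2} \right)}}{144} + \frac{5 \sin{\left(\frac{3}{2} \right)}}{216} + \frac{1}{2} - (- \frac{11 \cos{\left(\frac{3}{2} \right)}}{144} + \frac{5 \sin{\left(\frac{3}{2} \right)}}{216}) = \frac{1}{2}.
So G(s) = \frac{s^{3} \cos{\left(3 s \right)}}{6} - \frac{s^{2} \sin{\left(3 s \right)}}{6} - \frac{7 s \cos{\left(3 s \right)}}{36} + \frac{7 \sin{\left(3 s \right)}}{108} + \frac{1}{2}.
Check: d/ds[\frac{s^{3} \cos{\left(3 s \right)}}{6} - \frac{s^{2} \sin{\left(3 s \right)}}{6} - \frac{7 s \cos{\left(3 s \right)}}{36} + \frac{7 \sin{\left(3 s \right)}}{108} + \frac{1}{2}] = - \frac{s^{3} \sin{\left(3 s \right)}}{2} + \frac{s \sin{\left(3 s \right)}}{4}, which equals G'(s).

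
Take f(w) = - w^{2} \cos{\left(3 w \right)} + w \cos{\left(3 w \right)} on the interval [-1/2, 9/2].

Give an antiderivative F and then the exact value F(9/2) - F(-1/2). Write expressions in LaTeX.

The integrand splits into summands that can be handled one at a time.
F(w) = - \frac{w^{2} \sin{\left(3 w \right)}}{3} + \frac{w \sin{\left(3 w \right)}}{3} - \frac{2 w \cos{\left(3 w \right)}}{9} + \frac{2 \sin{\left(3 w \right)}}{27} + \frac{\cos{\left(3 w \right)}}{9} is an antiderivative of f.
Check: d/dw[- \frac{w^{2} \sin{\left(3 w \right)}}{3} + \frac{w \sin{\left(3 w \right)}}{3} - \frac{2 w \cos{\left(3 w \right)}}{9} + \frac{2 \sin{\left(3 w \right)}}{27} + \frac{\cos{\left(3 w \right)}}{9}] = - w^{2} \cos{\left(3 w \right)} + w \cos{\left(3 w \right)} = f(w).
F(9/2) = - \frac{559 \sin{\left(\frac{27}{2} \right)}}{108} - \frac{8 \cos{\left(\frac{27}{2} \right)}}{9}; F(-1/2) = \frac{2 \cos{\left(\frac{3}{2} \right)}}{9} + \frac{19 \sin{\left(\frac{3}{2} \right)}}{108}.
Integral = F(9/2) - F(-1/2) = - \frac{559 \sin{\left(\frac{27}{2} \right)}}{108} - \frac{8 \cos{\left(\frac{27}{2} \right)}}{9} - \frac{19 \sin{\left(\frac{3}{2} \right)}}{108} - \frac{2 \cos{\left(\frac{3}{2} \right)}}{9}.

Antiderivative: F(w) = - \frac{w^{2} \sin{\left(3 w \right)}}{3} + \frac{w \sin{\left(3 w \right)}}{3} - \frac{2 w \cos{\left(3 w \right)}}{9} + \frac{2 \sin{\left(3 w \right)}}{27} + \frac{\cos{\left(3 w \right)}}{9}; value = - \frac{559 \sin{\left(\frac{27}{2} \right)}}{108} - \frac{8 \cos{\left(\frac{27}{2} \right)}}{9} - \frac{19 \sin{\left(\frac{3}{2} \right)}}{108} - \frac{2 \cos{\left(\frac{3}{2} \right)}}{9}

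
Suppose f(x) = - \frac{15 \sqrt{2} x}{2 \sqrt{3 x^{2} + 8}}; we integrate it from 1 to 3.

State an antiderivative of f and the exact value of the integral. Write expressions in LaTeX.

Antiderivative: F(x) = - \frac{5 \sqrt{2} \sqrt{3 x^{2} + 8}}{2}; value = - \frac{5 \sqrt{70}}{2} + \frac{5 \sqrt{22}}{2}

f matches the chain-rule pattern g'(h)*h' with inner function h(x) = \frac{3 x^{2}}{2} + 4; substituting u = h(x) collapses the integral.
F(x) = - \frac{5 \sqrt{2} \sqrt{3 x^{2} + 8}}{2} is an antiderivative of f.
Check: d/dx[- \frac{5 \sqrt{2} \sqrt{3 x^{2} + 8}}{2}] = - \frac{15 \sqrt{2} x}{2 \sqrt{3 x^{2} + 8}} = f(x).
F(3) = - \frac{5 \sqrt{70}}{2}; F(1) = - \frac{5 \sqrt{22}}{2}.
Integral = F(3) - F(1) = - \frac{5 \sqrt{70}}{2} + \frac{5 \sqrt{22}}{2}.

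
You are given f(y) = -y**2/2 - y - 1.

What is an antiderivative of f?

The integrand splits into summands that can be handled one at a time.
Check: d/dy[-y*(y**2 + 3*y + 6)/6] = -y**2/2 - y - 1 = f(y).

An antiderivative is F(y) = -y*(y**2 + 3*y + 6)/6.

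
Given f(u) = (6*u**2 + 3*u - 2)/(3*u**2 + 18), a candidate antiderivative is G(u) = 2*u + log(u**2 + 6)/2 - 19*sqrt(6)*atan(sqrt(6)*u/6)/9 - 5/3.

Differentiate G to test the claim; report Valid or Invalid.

d/du[G] = (6*u**2 + 3*u - 2)/(3*u**2 + 18)
This equals f(u) exactly, so the claim holds.

Valid. The derivative of G reproduces f.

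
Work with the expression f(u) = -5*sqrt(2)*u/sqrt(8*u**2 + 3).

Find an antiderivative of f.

An antiderivative is F(u) = -5*sqrt(2)*sqrt(8*u**2 + 3)/8.

f matches the chain-rule pattern g'(h)*h' with inner function h(u) = 4*u**2 + 3/2; substituting w = h(u) collapses the integral.
Check: d/du[-5*sqrt(2)*sqrt(8*u**2 + 3)/8] = -5*sqrt(2)*u/sqrt(8*u**2 + 3) = f(u).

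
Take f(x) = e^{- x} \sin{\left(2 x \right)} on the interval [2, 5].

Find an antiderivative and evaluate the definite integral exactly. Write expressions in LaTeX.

For F(x) to be correct the identity F'(x) - f(x) = 0 must hold.
F(x) = \frac{\left(- \sin{\left(2 x \right)} - 2 \cos{\left(2 x \right)}\right) e^{- x}}{5} is an antiderivative of f.
Check: d/dx[\frac{\left(- \sin{\left(2 x \right)} - 2 \cos{\left(2 x \right)}\right) e^{- x}}{5}] = e^{- x} \sin{\left(2 x \right)} = f(x).
F(5) = - \frac{\sin{\left(10 \right)}}{5 e^{5}} - \frac{2 \cos{\left(10 \right)}}{5 e^{5}}; F(2) = - \frac{\sin{\left(4 \right)}}{5 e^{2}} - \frac{2 \cos{\left(4 \right)}}{5 e^{2}}.
Integral = F(5) - F(2) = \frac{2 \cos{\left(4 \right)}}{5 e^{2}} + \frac{\sin{\left(4 \right)}}{5 e^{2}} - \frac{\sin{\left(10 \right)}}{5 e^{5}} - \frac{2 \cos{\left(10 \right)}}{5 e^{5}}.

Antiderivative: F(x) = \frac{\left(- \sin{\left(2 x \right)} - 2 \cos{\left(2 x \right)}\right) e^{- x}}{5}; value = \frac{2 \cos{\left(4 \right)}}{5 e^{2}} + \frac{\sin{\left(4 \right)}}{5 e^{2}} - \frac{\sin{\left(10 \right)}}{5 e^{5}} - \frac{2 \cos{\left(10 \right)}}{5 e^{5}}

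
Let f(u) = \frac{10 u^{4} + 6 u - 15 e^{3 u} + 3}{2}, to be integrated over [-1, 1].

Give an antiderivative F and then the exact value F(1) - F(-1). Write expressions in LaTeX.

Antiderivative: F(u) = \frac{2 u^{5} + 3 u^{2} + 3 u - 5 e^{3 u}}{2}; value = - \frac{5 e^{3}}{2} + \frac{5}{2 e^{3}} + 5

Any candidate F(u) must reproduce f(u) exactly when differentiated.
F(u) = \frac{2 u^{5} + 3 u^{2} + 3 u - 5 e^{3 u}}{2} is an antiderivative of f.
Check: d/du[\frac{2 u^{5} + 3 u^{2} + 3 u - 5 e^{3 u}}{2}] = 5 u^{4} + 3 u - \frac{15 e^{3 u}}{2} + \frac{3}{2}, which equals f(u).
F(1) = 4 - \frac{5 e^{3}}{2}; F(-1) = -1 - \frac{5}{2 e^{3}}.
Integral = F(1) - F(-1) = - \frac{5 e^{3}}{2} + \frac{5}{2 e^{3}} + 5.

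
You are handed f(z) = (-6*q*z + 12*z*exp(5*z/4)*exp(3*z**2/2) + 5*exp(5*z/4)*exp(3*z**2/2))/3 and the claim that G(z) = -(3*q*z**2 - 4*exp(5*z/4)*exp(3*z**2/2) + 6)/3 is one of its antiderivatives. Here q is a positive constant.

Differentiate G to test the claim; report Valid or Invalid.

d/dz[G] = -2*q*z + 4*z*exp(5*z/4)*exp(3*z**2/2) + 5*exp(5*z/4)*exp(3*z**2/2)/3
This equals f(z) exactly, so the claim holds.

Valid - differentiating G returns exactly f.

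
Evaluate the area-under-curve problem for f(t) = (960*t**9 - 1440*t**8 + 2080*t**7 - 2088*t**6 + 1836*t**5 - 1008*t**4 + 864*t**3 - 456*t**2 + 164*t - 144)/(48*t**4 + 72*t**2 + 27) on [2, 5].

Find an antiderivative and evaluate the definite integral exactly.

Recognize the product-rule pattern: f = u'v + uv' with u = -2*t**4 - 2, v = -5*t**2/3 + 3*t + (-t - 1/3)/(4*t**2 + 3) - 5/3, so integration by parts undoes it.
F(t) = 2*(-t**4 - 1)*(-5*t**2*(4*t**2 + 3) - 20*t**2 + 9*t*(4*t**2 + 3) - 3*t - 16)/(3*(4*t**2 + 3)) is an antiderivative of f.
Check: d/dt[2*(-t**4 - 1)*(-5*t**2*(4*t**2 + 3) - 20*t**2 + 9*t*(4*t**2 + 3) - 3*t - 16)/(3*(4*t**2 + 3))] = (960*t**9 - 1440*t**8 + 2080*t**7 - 2088*t**6 + 1836*t**5 - 1008*t**4 + 864*t**3 - 456*t**2 + 164*t - 144)/(48*t**4 + 72*t**2 + 27) = f(t).
F(5) = 10981292/309; F(2) = 4760/57.
Integral = F(5) - F(2) = 69384756/1957.

Antiderivative: F(t) = 2*(-t**4 - 1)*(-5*t**2*(4*t**2 + 3) - 20*t**2 + 9*t*(4*t**2 + 3) - 3*t - 16)/(3*(4*t**2 + 3)); value = 69384756/1957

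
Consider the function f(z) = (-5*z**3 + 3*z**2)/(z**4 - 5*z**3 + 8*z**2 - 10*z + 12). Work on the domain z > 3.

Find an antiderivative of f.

Factor the denominator ((z - 3)*(z - 2)*(z**2 + 2)) and decompose: f = (5*z - 62)/(33*(z**2 + 2)) + 14/(3*(z - 2)) - 108/(11*(z - 3)); each piece integrates to a log, atan, or power term.
Check: d/dz[(-648*log(z - 3) + 308*log(z - 2) + 5*log(z**2 + 2) - 62*sqrt(2)*atan(sqrt(2)*z/2))/66] = (-5*z**3 + 3*z**2)/(z**4 - 5*z**3 + 8*z**2 - 10*z + 12) = f(z).

An antiderivative is F(z) = (-648*log(z - 3) + 308*log(z - 2) + 5*log(z**2 + 2) - 62*sqrt(2)*atan(sqrt(2)*z/2))/66.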